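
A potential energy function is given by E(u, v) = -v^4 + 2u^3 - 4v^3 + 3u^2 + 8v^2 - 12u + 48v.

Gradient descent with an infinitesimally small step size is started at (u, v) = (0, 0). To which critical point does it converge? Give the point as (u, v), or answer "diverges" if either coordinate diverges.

(1, -2)

E is separable, so gradient descent decouples: u follows -∂E/∂u, v follows -∂E/∂v.
∂E/∂u = 6(u - 1)(u + 2); at u=0 this is -12, so u increases.
∂E/∂v = -4(v - 2)(v + 2)(v + 3); at v=0 this is 48, so v decreases.
u converges to its nearest critical value 1 (a local min of the u-part); v converges to -2. The iterate converges to (1, -2).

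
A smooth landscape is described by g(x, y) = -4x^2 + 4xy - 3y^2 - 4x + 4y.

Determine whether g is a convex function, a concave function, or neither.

g is quadratic, so its Hessian is the constant matrix H = [[-8, 4], [4, -6]].
det(H) = 32, tr(H) = -14.
det(H) > 0 and tr(H) < 0, so H is negative definite everywhere: concave.

concave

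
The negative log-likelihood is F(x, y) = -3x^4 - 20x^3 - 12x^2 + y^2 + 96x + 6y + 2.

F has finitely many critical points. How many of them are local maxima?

F separates as a function of x plus a function of y, so ∇F=0 decouples.
∂F/∂x = -12(x - 1)(x + 2)(x + 4) = 0 at x ∈ {-4, -2, 1}; ∂F/∂y = 2(y + 3) = 0 at y ∈ {-3}.
The Hessian is diagonal: diag(F_xx, F_yy). Second derivatives: F_xx(-4)=-120, F_xx(-2)=72, F_xx(1)=-180; F_yy(-3)=2.
Local maxima occur where both diagonal entries negative: none. Count: 0.

0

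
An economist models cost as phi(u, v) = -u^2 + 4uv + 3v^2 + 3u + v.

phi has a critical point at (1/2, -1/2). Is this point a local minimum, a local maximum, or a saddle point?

saddle point

The Hessian of phi is constant: H = [[-2, 4], [4, 6]].
det(H) = (-2)·6 − 4² = -28.
Since det(H) < 0, H is indefinite and the critical point is a saddle point.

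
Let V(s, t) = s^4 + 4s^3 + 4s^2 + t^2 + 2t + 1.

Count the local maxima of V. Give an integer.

V separates as a function of s plus a function of t, so ∇V=0 decouples.
∂V/∂s = 4s(s + 1)(s + 2) = 0 at s ∈ {-2, -1, 0}; ∂V/∂t = 2(t + 1) = 0 at t ∈ {-1}.
The Hessian is diagonal: diag(V_ss, V_tt). Second derivatives: V_ss(-2)=8, V_ss(-1)=-4, V_ss(0)=8; V_tt(-1)=2.
Local maxima occur where both diagonal entries negative: none. Count: 0.

0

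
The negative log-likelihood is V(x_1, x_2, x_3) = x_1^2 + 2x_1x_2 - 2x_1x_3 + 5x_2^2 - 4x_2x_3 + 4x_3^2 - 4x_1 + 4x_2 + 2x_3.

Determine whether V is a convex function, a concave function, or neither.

convex

V is quadratic, so its Hessian is the constant matrix H = [[2, 2, -2], [2, 10, -4], [-2, -4, 8]].
Leading principal minors: 2, 16, 88.
All positive ⇒ H ≻ 0 ⇒ convex.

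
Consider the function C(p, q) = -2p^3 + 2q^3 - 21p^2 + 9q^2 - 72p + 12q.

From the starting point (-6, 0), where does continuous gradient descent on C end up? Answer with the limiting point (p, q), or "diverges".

(-4, -1)

C is separable, so gradient descent decouples: p follows -∂C/∂p, q follows -∂C/∂q.
∂C/∂p = -6(p + 3)(p + 4); at p=-6 this is -36, so p increases.
∂C/∂q = 6(q + 1)(q + 2); at q=0 this is 12, so q decreases.
p converges to its nearest critical value -4 (a local min of the p-part); q converges to -1. The iterate converges to (-4, -1).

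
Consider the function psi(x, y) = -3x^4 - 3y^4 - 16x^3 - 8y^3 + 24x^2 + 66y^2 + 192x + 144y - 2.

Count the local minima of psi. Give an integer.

1

psi separates as a function of x plus a function of y, so ∇psi=0 decouples.
∂psi/∂x = -12(x - 2)(x + 2)(x + 4) = 0 at x ∈ {-4, -2, 2}; ∂psi/∂y = -12(y - 3)(y + 1)(y + 4) = 0 at y ∈ {-4, -1, 3}.
The Hessian is diagonal: diag(psi_xx, psi_yy). Second derivatives: psi_xx(-4)=-144, psi_xx(-2)=96, psi_xx(2)=-288; psi_yy(-4)=-252, psi_yy(-1)=144, psi_yy(3)=-336.
Local minima occur where both diagonal entries positive: (-2, -1). Count: 1.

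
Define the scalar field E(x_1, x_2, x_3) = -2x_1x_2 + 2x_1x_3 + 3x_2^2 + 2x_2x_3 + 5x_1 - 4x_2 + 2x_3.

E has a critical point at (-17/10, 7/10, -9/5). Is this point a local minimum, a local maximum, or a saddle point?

The Hessian is constant: H = [[0, -2, 2], [-2, 6, 2], [2, 2, 0]].
Leading principal minors: Δ₁ = 0, Δ₂ = -4, Δ₃ = -40.
The minors fit neither the all-positive nor the alternating-sign pattern, so H is indefinite: a saddle point.

saddle point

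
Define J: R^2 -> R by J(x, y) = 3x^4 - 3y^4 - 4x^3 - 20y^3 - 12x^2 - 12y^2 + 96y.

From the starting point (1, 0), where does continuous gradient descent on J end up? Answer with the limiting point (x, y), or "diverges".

(2, -2)

J is separable, so gradient descent decouples: x follows -∂J/∂x, y follows -∂J/∂y.
∂J/∂x = 12x(x - 2)(x + 1); at x=1 this is -24, so x increases.
∂J/∂y = -12(y - 1)(y + 2)(y + 4); at y=0 this is 96, so y decreases.
x converges to its nearest critical value 2 (a local min of the x-part); y converges to -2. The iterate converges to (2, -2).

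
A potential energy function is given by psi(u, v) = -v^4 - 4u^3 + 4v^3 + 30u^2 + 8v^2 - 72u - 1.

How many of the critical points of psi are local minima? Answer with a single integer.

psi separates as a function of u plus a function of v, so ∇psi=0 decouples.
∂psi/∂u = -12(u - 3)(u - 2) = 0 at u ∈ {2, 3}; ∂psi/∂v = -4v(v - 4)(v + 1) = 0 at v ∈ {-1, 0, 4}.
The Hessian is diagonal: diag(psi_uu, psi_vv). Second derivatives: psi_uu(2)=12, psi_uu(3)=-12; psi_vv(-1)=-20, psi_vv(0)=16, psi_vv(4)=-80.
Local minima occur where both diagonal entries positive: (2, 0). Count: 1.

1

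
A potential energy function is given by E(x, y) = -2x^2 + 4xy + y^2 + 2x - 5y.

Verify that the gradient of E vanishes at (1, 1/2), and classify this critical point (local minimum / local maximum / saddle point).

∇E = (-4x + 4y + 2, 4x + 2y - 5); substituting (1, 1/2) gives ∇E = (0, 0), so (1, 1/2) is indeed a critical point.
The Hessian of E is constant: H = [[-4, 4], [4, 2]].
det(H) = (-4)·2 − 4² = -24.
Since det(H) < 0, H is indefinite and the critical point is a saddle point.

saddle point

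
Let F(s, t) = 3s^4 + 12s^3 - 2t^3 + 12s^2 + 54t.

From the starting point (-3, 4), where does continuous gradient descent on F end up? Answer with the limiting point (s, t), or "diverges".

F is separable, so gradient descent decouples: s follows -∂F/∂s, t follows -∂F/∂t.
∂F/∂s = 12s(s + 1)(s + 2); at s=-3 this is -72, so s increases.
∂F/∂t = -6(t - 3)(t + 3); at t=4 this is -42, so t increases.
The t-coordinate has no critical point in that direction and runs off to infinity.

diverges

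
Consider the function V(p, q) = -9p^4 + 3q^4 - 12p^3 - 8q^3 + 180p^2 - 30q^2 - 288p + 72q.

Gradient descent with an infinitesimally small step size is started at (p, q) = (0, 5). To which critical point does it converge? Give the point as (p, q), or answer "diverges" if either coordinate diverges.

V is separable, so gradient descent decouples: p follows -∂V/∂p, q follows -∂V/∂q.
∂V/∂p = -36(p - 2)(p - 1)(p + 4); at p=0 this is -288, so p increases.
∂V/∂q = 12(q - 3)(q - 1)(q + 2); at q=5 this is 672, so q decreases.
p converges to its nearest critical value 1 (a local min of the p-part); q converges to 3. The iterate converges to (1, 3).

(1, 3)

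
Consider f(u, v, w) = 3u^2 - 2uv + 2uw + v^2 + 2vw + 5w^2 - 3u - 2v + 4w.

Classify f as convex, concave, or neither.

convex

f is quadratic, so its Hessian is the constant matrix H = [[6, -2, 2], [-2, 2, 2], [2, 2, 10]].
Leading principal minors: 6, 8, 32.
All positive ⇒ H ≻ 0 ⇒ convex.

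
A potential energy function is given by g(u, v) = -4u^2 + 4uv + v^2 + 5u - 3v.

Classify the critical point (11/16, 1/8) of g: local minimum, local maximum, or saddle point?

The Hessian of g is constant: H = [[-8, 4], [4, 2]].
det(H) = (-8)·2 − 4² = -32.
Since det(H) < 0, H is indefinite and the critical point is a saddle point.

saddle point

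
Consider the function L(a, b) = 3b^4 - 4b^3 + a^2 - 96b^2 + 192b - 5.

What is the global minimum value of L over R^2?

L(a,b) separates as P(a) + Q(b) − 5, so its minimum is min P + min Q − 5.
P'(a) = 2a vanishes at a ∈ {0}; Q'(b) = 12(b - 4)(b - 1)(b + 4) vanishes at b ∈ {-4, 1, 4}.
Local minima of P (where P''>0): P(0)=0. Local minima of Q: Q(-4)=-1280, Q(4)=-256.
So the global minimum of L is P(0) + Q(-4) − 5 = 0 − 1280 − 5 = -1285, attained at (0, -4).

-1285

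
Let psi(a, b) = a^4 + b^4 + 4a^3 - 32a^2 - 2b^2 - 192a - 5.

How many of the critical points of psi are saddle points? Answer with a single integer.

psi separates as a function of a plus a function of b, so ∇psi=0 decouples.
∂psi/∂a = 4(a - 4)(a + 3)(a + 4) = 0 at a ∈ {-4, -3, 4}; ∂psi/∂b = 4b(b - 1)(b + 1) = 0 at b ∈ {-1, 0, 1}.
The Hessian is diagonal: diag(psi_aa, psi_bb). Second derivatives: psi_aa(-4)=32, psi_aa(-3)=-28, psi_aa(4)=224; psi_bb(-1)=8, psi_bb(0)=-4, psi_bb(1)=8.
Saddle points occur where the two diagonal entries have opposite signs: (-4, 0), (-3, -1), (-3, 1), (4, 0). Count: 4.

4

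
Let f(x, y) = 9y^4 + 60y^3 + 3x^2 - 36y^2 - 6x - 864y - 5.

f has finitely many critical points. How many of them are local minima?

f separates as a function of x plus a function of y, so ∇f=0 decouples.
∂f/∂x = 6(x - 1) = 0 at x ∈ {1}; ∂f/∂y = 36(y - 2)(y + 3)(y + 4) = 0 at y ∈ {-4, -3, 2}.
The Hessian is diagonal: diag(f_xx, f_yy). Second derivatives: f_xx(1)=6; f_yy(-4)=216, f_yy(-3)=-180, f_yy(2)=1080.
Local minima occur where both diagonal entries positive: (1, -4), (1, 2). Count: 2.

2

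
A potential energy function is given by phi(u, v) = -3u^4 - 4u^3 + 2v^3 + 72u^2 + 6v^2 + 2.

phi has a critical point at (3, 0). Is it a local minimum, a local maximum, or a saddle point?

saddle point

The mixed partial ∂²phi/∂u∂v is 0, so the Hessian at any point is diag(phi_uu, phi_vv) = diag(12(-3u^2 - 2u + 12), 12(v + 1)).
At (3, 0): H = diag(-252, 12).
The eigenvalues have opposite signs, so H is indefinite: a saddle point.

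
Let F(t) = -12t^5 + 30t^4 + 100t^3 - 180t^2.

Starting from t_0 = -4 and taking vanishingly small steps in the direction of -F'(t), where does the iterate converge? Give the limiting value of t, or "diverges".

-2

F'(t) = -60t(t - 3)(t - 1)(t + 2), so F'(-4) = -16800.
Gradient descent moves in the -F' direction, i.e. t is increasing.
The nearest critical point in that direction is t = -2, where F'' = 1800 > 0 (a local minimum). The iterate converges there.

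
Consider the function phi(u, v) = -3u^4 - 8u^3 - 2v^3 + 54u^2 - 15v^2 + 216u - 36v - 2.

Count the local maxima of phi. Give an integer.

phi separates as a function of u plus a function of v, so ∇phi=0 decouples.
∂phi/∂u = -12(u - 3)(u + 2)(u + 3) = 0 at u ∈ {-3, -2, 3}; ∂phi/∂v = -6(v + 2)(v + 3) = 0 at v ∈ {-3, -2}.
The Hessian is diagonal: diag(phi_uu, phi_vv). Second derivatives: phi_uu(-3)=-72, phi_uu(-2)=60, phi_uu(3)=-360; phi_vv(-3)=6, phi_vv(-2)=-6.
Local maxima occur where both diagonal entries negative: (-3, -2), (3, -2). Count: 2.

2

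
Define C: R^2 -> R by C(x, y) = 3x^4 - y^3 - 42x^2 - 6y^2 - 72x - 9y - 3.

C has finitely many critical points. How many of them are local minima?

2

C separates as a function of x plus a function of y, so ∇C=0 decouples.
∂C/∂x = 12(x - 3)(x + 1)(x + 2) = 0 at x ∈ {-2, -1, 3}; ∂C/∂y = -3(y + 1)(y + 3) = 0 at y ∈ {-3, -1}.
The Hessian is diagonal: diag(C_xx, C_yy). Second derivatives: C_xx(-2)=60, C_xx(-1)=-48, C_xx(3)=240; C_yy(-3)=6, C_yy(-1)=-6.
Local minima occur where both diagonal entries positive: (-2, -3), (3, -3). Count: 2.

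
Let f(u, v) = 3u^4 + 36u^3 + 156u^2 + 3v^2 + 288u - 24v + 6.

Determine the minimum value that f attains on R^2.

-234

f(u,v) separates as P(u) + Q(v) + 6, so its minimum is min P + min Q + 6.
P'(u) = 12(u + 2)(u + 3)(u + 4) vanishes at u ∈ {-4, -3, -2}; Q'(v) = 6v - 24 vanishes at v ∈ {4}.
Local minima of P (where P''>0): P(-4)=-192, P(-2)=-192. Local minima of Q: Q(4)=-48.
So the global minimum of f is P(-4) + Q(4) + 6 = -192 − 48 + 6 = -234, attained at (-4, 4).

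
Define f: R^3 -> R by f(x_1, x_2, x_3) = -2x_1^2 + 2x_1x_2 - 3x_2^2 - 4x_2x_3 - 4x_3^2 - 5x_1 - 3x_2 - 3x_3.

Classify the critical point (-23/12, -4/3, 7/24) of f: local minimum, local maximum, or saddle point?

The Hessian is constant: H = [[-4, 2, 0], [2, -6, -4], [0, -4, -8]].
Leading principal minors: Δ₁ = -4, Δ₂ = 20, Δ₃ = -96.
The minors alternate sign starting negative (−, +, −), so H is negative definite: a local maximum.

local maximum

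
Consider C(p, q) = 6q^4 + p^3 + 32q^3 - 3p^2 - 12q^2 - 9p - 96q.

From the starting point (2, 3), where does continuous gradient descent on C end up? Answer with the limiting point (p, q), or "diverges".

C is separable, so gradient descent decouples: p follows -∂C/∂p, q follows -∂C/∂q.
∂C/∂p = 3(p - 3)(p + 1); at p=2 this is -9, so p increases.
∂C/∂q = 24(q - 1)(q + 1)(q + 4); at q=3 this is 1344, so q decreases.
p converges to its nearest critical value 3 (a local min of the p-part); q converges to 1. The iterate converges to (3, 1).

(3, 1)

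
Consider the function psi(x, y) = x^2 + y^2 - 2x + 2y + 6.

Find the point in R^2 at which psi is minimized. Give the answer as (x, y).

psi(x,y) separates as P(x) + Q(y) + 6, so its minimum is min P + min Q + 6.
P'(x) = 2x - 2 vanishes at x ∈ {1}; Q'(y) = 2y + 2 vanishes at y ∈ {-1}.
Local minima of P (where P''>0): P(1)=-1. Local minima of Q: Q(-1)=-1.
So the global minimum of psi is P(1) + Q(-1) + 6 = -1 − 1 + 6 = 4, attained at (1, -1).

(1, -1)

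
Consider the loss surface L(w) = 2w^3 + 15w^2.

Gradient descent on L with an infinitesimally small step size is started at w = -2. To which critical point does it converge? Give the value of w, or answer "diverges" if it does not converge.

0

L'(w) = 6w(w + 5), so L'(-2) = -36.
Gradient descent moves in the -L' direction, i.e. w is increasing.
The nearest critical point in that direction is w = 0, where L'' = 30 > 0 (a local minimum). The iterate converges there.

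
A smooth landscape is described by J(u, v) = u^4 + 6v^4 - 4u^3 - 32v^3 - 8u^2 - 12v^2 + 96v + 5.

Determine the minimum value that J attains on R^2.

J(u,v) separates as P(u) + Q(v) + 5, so its minimum is min P + min Q + 5.
P'(u) = 4u(u - 4)(u + 1) vanishes at u ∈ {-1, 0, 4}; Q'(v) = 24(v - 4)(v - 1)(v + 1) vanishes at v ∈ {-1, 1, 4}.
Local minima of P (where P''>0): P(-1)=-3, P(4)=-128. Local minima of Q: Q(-1)=-70, Q(4)=-320.
So the global minimum of J is P(4) + Q(4) + 5 = -128 − 320 + 5 = -443, attained at (4, 4).

-443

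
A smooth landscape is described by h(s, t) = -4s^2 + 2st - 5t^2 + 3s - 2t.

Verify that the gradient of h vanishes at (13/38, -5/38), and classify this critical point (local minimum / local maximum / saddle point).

local maximum

∇h = (-8s + 2t + 3, 2s - 10t - 2); substituting (13/38, -5/38) gives ∇h = (0, 0), so (13/38, -5/38) is indeed a critical point.
The Hessian of h is constant: H = [[-8, 2], [2, -10]].
det(H) = (-8)·(-10) − 2² = 76.
det(H) > 0 and tr(H) = -18 < 0, so H is negative definite and the point is a local maximum.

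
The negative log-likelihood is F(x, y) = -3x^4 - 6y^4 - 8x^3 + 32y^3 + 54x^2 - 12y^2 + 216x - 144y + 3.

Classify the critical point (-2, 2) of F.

The mixed partial ∂²F/∂x∂y is 0, so the Hessian at any point is diag(F_xx, F_yy) = diag(12(-3x^2 - 4x + 9), 24(-3y^2 + 8y - 1)).
At (-2, 2): H = diag(60, 72).
Both eigenvalues are positive, so H is positive definite: a local minimum.

local minimum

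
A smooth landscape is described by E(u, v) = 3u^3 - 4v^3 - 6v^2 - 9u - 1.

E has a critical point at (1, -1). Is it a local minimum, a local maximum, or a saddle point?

local minimum

The mixed partial ∂²E/∂u∂v is 0, so the Hessian at any point is diag(E_uu, E_vv) = diag(18u, -12(2v + 1)).
At (1, -1): H = diag(18, 12).
Both eigenvalues are positive, so H is positive definite: a local minimum.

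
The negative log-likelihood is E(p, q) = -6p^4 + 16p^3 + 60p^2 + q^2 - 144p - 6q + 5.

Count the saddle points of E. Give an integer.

E separates as a function of p plus a function of q, so ∇E=0 decouples.
∂E/∂p = -24(p - 3)(p - 1)(p + 2) = 0 at p ∈ {-2, 1, 3}; ∂E/∂q = 2(q - 3) = 0 at q ∈ {3}.
The Hessian is diagonal: diag(E_pp, E_qq). Second derivatives: E_pp(-2)=-360, E_pp(1)=144, E_pp(3)=-240; E_qq(3)=2.
Saddle points occur where the two diagonal entries have opposite signs: (-2, 3), (3, 3). Count: 2.

2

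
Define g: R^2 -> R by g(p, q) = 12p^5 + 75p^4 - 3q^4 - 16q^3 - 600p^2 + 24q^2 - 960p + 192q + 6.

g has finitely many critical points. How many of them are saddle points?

g separates as a function of p plus a function of q, so ∇g=0 decouples.
∂g/∂p = 60(p - 2)(p + 1)(p + 2)(p + 4) = 0 at p ∈ {-4, -2, -1, 2}; ∂g/∂q = -12(q - 2)(q + 2)(q + 4) = 0 at q ∈ {-4, -2, 2}.
The Hessian is diagonal: diag(g_pp, g_qq). Second derivatives: g_pp(-4)=-2160, g_pp(-2)=480, g_pp(-1)=-540, g_pp(2)=4320; g_qq(-4)=-144, g_qq(-2)=96, g_qq(2)=-288.
Saddle points occur where the two diagonal entries have opposite signs: (-4, -2), (-2, -4), (-2, 2), (-1, -2), (2, -4), (2, 2). Count: 6.

6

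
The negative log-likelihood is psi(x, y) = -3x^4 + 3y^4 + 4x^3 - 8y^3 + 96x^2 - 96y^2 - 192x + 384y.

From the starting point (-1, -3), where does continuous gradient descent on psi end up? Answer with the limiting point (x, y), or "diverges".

psi is separable, so gradient descent decouples: x follows -∂psi/∂x, y follows -∂psi/∂y.
∂psi/∂x = -12(x - 4)(x - 1)(x + 4); at x=-1 this is -360, so x increases.
∂psi/∂y = 12(y - 4)(y - 2)(y + 4); at y=-3 this is 420, so y decreases.
x converges to its nearest critical value 1 (a local min of the x-part); y converges to -4. The iterate converges to (1, -4).

(1, -4)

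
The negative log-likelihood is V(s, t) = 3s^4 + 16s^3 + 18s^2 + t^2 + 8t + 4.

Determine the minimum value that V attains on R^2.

-39

V(s,t) separates as P(s) + Q(t) + 4, so its minimum is min P + min Q + 4.
P'(s) = 12s(s + 1)(s + 3) vanishes at s ∈ {-3, -1, 0}; Q'(t) = 2(t + 4) vanishes at t ∈ {-4}.
Local minima of P (where P''>0): P(-3)=-27, P(0)=0. Local minima of Q: Q(-4)=-16.
So the global minimum of V is P(-3) + Q(-4) + 4 = -27 − 16 + 4 = -39, attained at (-3, -4).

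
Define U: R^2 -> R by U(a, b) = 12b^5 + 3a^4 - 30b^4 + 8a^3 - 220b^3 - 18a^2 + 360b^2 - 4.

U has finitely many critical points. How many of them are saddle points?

U separates as a function of a plus a function of b, so ∇U=0 decouples.
∂U/∂a = 12a(a - 1)(a + 3) = 0 at a ∈ {-3, 0, 1}; ∂U/∂b = 60b(b - 4)(b - 1)(b + 3) = 0 at b ∈ {-3, 0, 1, 4}.
The Hessian is diagonal: diag(U_aa, U_bb). Second derivatives: U_aa(-3)=144, U_aa(0)=-36, U_aa(1)=48; U_bb(-3)=-5040, U_bb(0)=720, U_bb(1)=-720, U_bb(4)=5040.
Saddle points occur where the two diagonal entries have opposite signs: (-3, -3), (-3, 1), (0, 0), (0, 4), (1, -3), (1, 1). Count: 6.

6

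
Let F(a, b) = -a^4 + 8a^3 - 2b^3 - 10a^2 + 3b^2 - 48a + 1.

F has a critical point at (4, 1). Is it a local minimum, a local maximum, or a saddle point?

The mixed partial ∂²F/∂a∂b is 0, so the Hessian at any point is diag(F_aa, F_bb) = diag(4(-3a^2 + 12a - 5), 6(-2b + 1)).
At (4, 1): H = diag(-20, -6).
Both eigenvalues are negative, so H is negative definite: a local maximum.

local maximum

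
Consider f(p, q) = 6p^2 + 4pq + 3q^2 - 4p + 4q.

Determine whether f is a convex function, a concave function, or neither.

convex

f is quadratic, so its Hessian is the constant matrix H = [[12, 4], [4, 6]].
det(H) = 56, tr(H) = 18.
det(H) > 0 and tr(H) > 0, so H is positive definite everywhere: convex.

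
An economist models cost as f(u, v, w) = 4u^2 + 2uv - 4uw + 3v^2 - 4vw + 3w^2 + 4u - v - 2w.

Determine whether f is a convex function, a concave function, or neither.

convex

f is quadratic, so its Hessian is the constant matrix H = [[8, 2, -4], [2, 6, -4], [-4, -4, 6]].
Leading principal minors: 8, 44, 104.
All positive ⇒ H ≻ 0 ⇒ convex.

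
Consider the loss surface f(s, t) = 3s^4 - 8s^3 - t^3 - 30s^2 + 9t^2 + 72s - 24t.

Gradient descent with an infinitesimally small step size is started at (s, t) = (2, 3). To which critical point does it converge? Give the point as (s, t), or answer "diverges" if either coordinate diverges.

f is separable, so gradient descent decouples: s follows -∂f/∂s, t follows -∂f/∂t.
∂f/∂s = 12(s - 3)(s - 1)(s + 2); at s=2 this is -48, so s increases.
∂f/∂t = -3(t - 4)(t - 2); at t=3 this is 3, so t decreases.
s converges to its nearest critical value 3 (a local min of the s-part); t converges to 2. The iterate converges to (3, 2).

(3, 2)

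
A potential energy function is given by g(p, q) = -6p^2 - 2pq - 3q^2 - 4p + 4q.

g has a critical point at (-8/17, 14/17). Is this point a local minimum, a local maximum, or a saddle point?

local maximum

The Hessian of g is constant: H = [[-12, -2], [-2, -6]].
det(H) = (-12)·(-6) − (-2)² = 68.
det(H) > 0 and tr(H) = -18 < 0, so H is negative definite and the point is a local maximum.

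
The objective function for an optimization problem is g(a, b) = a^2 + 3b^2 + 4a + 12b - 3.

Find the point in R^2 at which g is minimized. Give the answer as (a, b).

(-2, -2)

g(a,b) separates as P(a) + Q(b) − 3, so its minimum is min P + min Q − 3.
P'(a) = 2a + 4 vanishes at a ∈ {-2}; Q'(b) = 6b + 12 vanishes at b ∈ {-2}.
Local minima of P (where P''>0): P(-2)=-4. Local minima of Q: Q(-2)=-12.
So the global minimum of g is P(-2) + Q(-2) − 3 = -4 − 12 − 3 = -19, attained at (-2, -2).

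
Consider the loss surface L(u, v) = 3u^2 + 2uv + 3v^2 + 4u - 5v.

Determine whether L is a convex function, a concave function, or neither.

convex

L is quadratic, so its Hessian is the constant matrix H = [[6, 2], [2, 6]].
det(H) = 32, tr(H) = 12.
det(H) > 0 and tr(H) > 0, so H is positive definite everywhere: convex.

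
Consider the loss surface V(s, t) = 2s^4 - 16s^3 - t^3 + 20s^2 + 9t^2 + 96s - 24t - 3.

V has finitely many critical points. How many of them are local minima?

2

V separates as a function of s plus a function of t, so ∇V=0 decouples.
∂V/∂s = 8(s - 4)(s - 3)(s + 1) = 0 at s ∈ {-1, 3, 4}; ∂V/∂t = -3(t - 4)(t - 2) = 0 at t ∈ {2, 4}.
The Hessian is diagonal: diag(V_ss, V_tt). Second derivatives: V_ss(-1)=160, V_ss(3)=-32, V_ss(4)=40; V_tt(2)=6, V_tt(4)=-6.
Local minima occur where both diagonal entries positive: (-1, 2), (4, 2). Count: 2.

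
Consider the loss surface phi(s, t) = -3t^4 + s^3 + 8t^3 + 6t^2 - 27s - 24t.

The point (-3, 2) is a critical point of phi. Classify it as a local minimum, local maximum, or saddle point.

The mixed partial ∂²phi/∂s∂t is 0, so the Hessian at any point is diag(phi_ss, phi_tt) = diag(6s, 12(-3t^2 + 4t + 1)).
At (-3, 2): H = diag(-18, -36).
Both eigenvalues are negative, so H is negative definite: a local maximum.

local maximum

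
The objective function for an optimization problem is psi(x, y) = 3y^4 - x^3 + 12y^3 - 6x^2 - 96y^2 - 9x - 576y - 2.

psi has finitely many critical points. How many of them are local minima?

2

psi separates as a function of x plus a function of y, so ∇psi=0 decouples.
∂psi/∂x = -3(x + 1)(x + 3) = 0 at x ∈ {-3, -1}; ∂psi/∂y = 12(y - 4)(y + 3)(y + 4) = 0 at y ∈ {-4, -3, 4}.
The Hessian is diagonal: diag(psi_xx, psi_yy). Second derivatives: psi_xx(-3)=6, psi_xx(-1)=-6; psi_yy(-4)=96, psi_yy(-3)=-84, psi_yy(4)=672.
Local minima occur where both diagonal entries positive: (-3, -4), (-3, 4). Count: 2.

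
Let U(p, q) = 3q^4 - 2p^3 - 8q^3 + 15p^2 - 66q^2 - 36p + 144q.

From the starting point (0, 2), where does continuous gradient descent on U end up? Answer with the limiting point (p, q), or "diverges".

U is separable, so gradient descent decouples: p follows -∂U/∂p, q follows -∂U/∂q.
∂U/∂p = -6(p - 3)(p - 2); at p=0 this is -36, so p increases.
∂U/∂q = 12(q - 4)(q - 1)(q + 3); at q=2 this is -120, so q increases.
p converges to its nearest critical value 2 (a local min of the p-part); q converges to 4. The iterate converges to (2, 4).

(2, 4)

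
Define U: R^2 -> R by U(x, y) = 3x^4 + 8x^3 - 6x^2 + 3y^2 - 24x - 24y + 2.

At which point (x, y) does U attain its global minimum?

(1, 4)

U(x,y) separates as P(x) + Q(y) + 2, so its minimum is min P + min Q + 2.
P'(x) = 12(x - 1)(x + 1)(x + 2) vanishes at x ∈ {-2, -1, 1}; Q'(y) = 6y - 24 vanishes at y ∈ {4}.
Local minima of P (where P''>0): P(-2)=8, P(1)=-19. Local minima of Q: Q(4)=-48.
So the global minimum of U is P(1) + Q(4) + 2 = -19 − 48 + 2 = -65, attained at (1, 4).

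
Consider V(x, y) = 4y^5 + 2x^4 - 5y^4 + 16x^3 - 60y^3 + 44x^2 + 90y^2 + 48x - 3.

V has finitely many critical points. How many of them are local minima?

V separates as a function of x plus a function of y, so ∇V=0 decouples.
∂V/∂x = 8(x + 1)(x + 2)(x + 3) = 0 at x ∈ {-3, -2, -1}; ∂V/∂y = 20y(y - 3)(y - 1)(y + 3) = 0 at y ∈ {-3, 0, 1, 3}.
The Hessian is diagonal: diag(V_xx, V_yy). Second derivatives: V_xx(-3)=16, V_xx(-2)=-8, V_xx(-1)=16; V_yy(-3)=-1440, V_yy(0)=180, V_yy(1)=-160, V_yy(3)=720.
Local minima occur where both diagonal entries positive: (-3, 0), (-3, 3), (-1, 0), (-1, 3). Count: 4.

4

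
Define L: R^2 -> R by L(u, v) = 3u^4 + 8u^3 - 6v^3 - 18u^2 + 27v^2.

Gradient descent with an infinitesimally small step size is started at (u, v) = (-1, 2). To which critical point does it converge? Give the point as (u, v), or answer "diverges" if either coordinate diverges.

L is separable, so gradient descent decouples: u follows -∂L/∂u, v follows -∂L/∂v.
∂L/∂u = 12u(u - 1)(u + 3); at u=-1 this is 48, so u decreases.
∂L/∂v = -18v(v - 3); at v=2 this is 36, so v decreases.
u converges to its nearest critical value -3 (a local min of the u-part); v converges to 0. The iterate converges to (-3, 0).

(-3, 0)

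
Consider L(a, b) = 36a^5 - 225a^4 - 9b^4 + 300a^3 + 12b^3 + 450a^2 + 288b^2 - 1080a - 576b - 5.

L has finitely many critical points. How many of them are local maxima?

4

L separates as a function of a plus a function of b, so ∇L=0 decouples.
∂L/∂a = 180(a - 3)(a - 2)(a - 1)(a + 1) = 0 at a ∈ {-1, 1, 2, 3}; ∂L/∂b = -36(b - 4)(b - 1)(b + 4) = 0 at b ∈ {-4, 1, 4}.
The Hessian is diagonal: diag(L_aa, L_bb). Second derivatives: L_aa(-1)=-4320, L_aa(1)=720, L_aa(2)=-540, L_aa(3)=1440; L_bb(-4)=-1440, L_bb(1)=540, L_bb(4)=-864.
Local maxima occur where both diagonal entries negative: (-1, -4), (-1, 4), (2, -4), (2, 4). Count: 4.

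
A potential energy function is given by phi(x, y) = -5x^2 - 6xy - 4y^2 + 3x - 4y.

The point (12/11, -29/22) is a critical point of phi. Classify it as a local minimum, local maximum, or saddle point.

local maximum

The Hessian of phi is constant: H = [[-10, -6], [-6, -8]].
det(H) = (-10)·(-8) − (-6)² = 44.
det(H) > 0 and tr(H) = -18 < 0, so H is negative definite and the point is a local maximum.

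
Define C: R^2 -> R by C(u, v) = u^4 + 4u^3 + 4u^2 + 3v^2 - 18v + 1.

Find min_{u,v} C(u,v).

-26

C(u,v) separates as P(u) + Q(v) + 1, so its minimum is min P + min Q + 1.
P'(u) = 4u(u + 1)(u + 2) vanishes at u ∈ {-2, -1, 0}; Q'(v) = 6v - 18 vanishes at v ∈ {3}.
Local minima of P (where P''>0): P(-2)=0, P(0)=0. Local minima of Q: Q(3)=-27.
So the global minimum of C is P(-2) + Q(3) + 1 = 0 − 27 + 1 = -26, attained at (-2, 3).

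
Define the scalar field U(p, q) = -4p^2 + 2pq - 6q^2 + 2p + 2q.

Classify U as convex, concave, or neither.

U is quadratic, so its Hessian is the constant matrix H = [[-8, 2], [2, -12]].
det(H) = 92, tr(H) = -20.
det(H) > 0 and tr(H) < 0, so H is negative definite everywhere: concave.

concave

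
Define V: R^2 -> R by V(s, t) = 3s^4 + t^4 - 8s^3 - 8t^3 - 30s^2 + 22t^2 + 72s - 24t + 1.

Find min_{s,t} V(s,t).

-160

V(s,t) separates as P(s) + Q(t) + 1, so its minimum is min P + min Q + 1.
P'(s) = 12(s - 3)(s - 1)(s + 2) vanishes at s ∈ {-2, 1, 3}; Q'(t) = 4(t - 3)(t - 2)(t - 1) vanishes at t ∈ {1, 2, 3}.
Local minima of P (where P''>0): P(-2)=-152, P(3)=-27. Local minima of Q: Q(1)=-9, Q(3)=-9.
So the global minimum of V is P(-2) + Q(1) + 1 = -152 − 9 + 1 = -160, attained at (-2, 1).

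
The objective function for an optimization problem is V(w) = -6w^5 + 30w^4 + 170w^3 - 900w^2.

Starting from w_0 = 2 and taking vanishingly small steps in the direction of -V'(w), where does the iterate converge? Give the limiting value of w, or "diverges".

V'(w) = -30w(w - 5)(w - 3)(w + 4), so V'(2) = -1080.
Gradient descent moves in the -V' direction, i.e. w is increasing.
The nearest critical point in that direction is w = 3, where V'' = 1260 > 0 (a local minimum). The iterate converges there.

3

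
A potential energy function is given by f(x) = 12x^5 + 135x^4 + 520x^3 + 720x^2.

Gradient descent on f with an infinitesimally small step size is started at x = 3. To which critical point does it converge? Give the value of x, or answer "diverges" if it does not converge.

f'(x) = 60x(x + 2)(x + 3)(x + 4), so f'(3) = 37800.
Gradient descent moves in the -f' direction, i.e. x is decreasing.
The nearest critical point in that direction is x = 0, where f'' = 1440 > 0 (a local minimum). The iterate converges there.

0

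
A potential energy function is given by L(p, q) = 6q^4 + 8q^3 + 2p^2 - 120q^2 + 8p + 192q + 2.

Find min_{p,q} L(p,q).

L(p,q) separates as A(p) + B(q) + 2, so its minimum is min A + min B + 2.
A'(p) = 4p + 8 vanishes at p ∈ {-2}; B'(q) = 24(q - 2)(q - 1)(q + 4) vanishes at q ∈ {-4, 1, 2}.
Local minima of A (where A''>0): A(-2)=-8. Local minima of B: B(-4)=-1664, B(2)=64.
So the global minimum of L is A(-2) + B(-4) + 2 = -8 − 1664 + 2 = -1670, attained at (-2, -4).

-1670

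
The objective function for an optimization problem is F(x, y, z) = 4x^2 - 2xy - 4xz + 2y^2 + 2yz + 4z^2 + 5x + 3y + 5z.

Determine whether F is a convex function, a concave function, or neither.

F is quadratic, so its Hessian is the constant matrix H = [[8, -2, -4], [-2, 4, 2], [-4, 2, 8]].
Leading principal minors: 8, 28, 160.
All positive ⇒ H ≻ 0 ⇒ convex.

convex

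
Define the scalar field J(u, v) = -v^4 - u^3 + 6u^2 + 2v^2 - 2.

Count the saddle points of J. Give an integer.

3

J separates as a function of u plus a function of v, so ∇J=0 decouples.
∂J/∂u = -3u(u - 4) = 0 at u ∈ {0, 4}; ∂J/∂v = -4v(v - 1)(v + 1) = 0 at v ∈ {-1, 0, 1}.
The Hessian is diagonal: diag(J_uu, J_vv). Second derivatives: J_uu(0)=12, J_uu(4)=-12; J_vv(-1)=-8, J_vv(0)=4, J_vv(1)=-8.
Saddle points occur where the two diagonal entries have opposite signs: (0, -1), (0, 1), (4, 0). Count: 3.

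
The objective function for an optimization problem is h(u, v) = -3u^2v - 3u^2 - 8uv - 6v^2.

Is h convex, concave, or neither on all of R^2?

The term -3u^2v is cubic, so the Hessian is not constant.
∂²h/∂u² = -6v - 6, which takes both signs as v varies (negative for sufficiently large v). A diagonal entry of the Hessian changing sign means the Hessian is neither positive- nor negative-semidefinite on all of R^2.

neither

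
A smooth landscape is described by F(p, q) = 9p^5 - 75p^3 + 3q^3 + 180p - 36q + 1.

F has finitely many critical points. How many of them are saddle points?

4

F separates as a function of p plus a function of q, so ∇F=0 decouples.
∂F/∂p = 45(p - 2)(p - 1)(p + 1)(p + 2) = 0 at p ∈ {-2, -1, 1, 2}; ∂F/∂q = 9(q - 2)(q + 2) = 0 at q ∈ {-2, 2}.
The Hessian is diagonal: diag(F_pp, F_qq). Second derivatives: F_pp(-2)=-540, F_pp(-1)=270, F_pp(1)=-270, F_pp(2)=540; F_qq(-2)=-36, F_qq(2)=36.
Saddle points occur where the two diagonal entries have opposite signs: (-2, 2), (-1, -2), (1, 2), (2, -2). Count: 4.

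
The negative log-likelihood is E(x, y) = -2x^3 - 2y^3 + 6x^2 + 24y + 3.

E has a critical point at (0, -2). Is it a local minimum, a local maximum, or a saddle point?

local minimum

The mixed partial ∂²E/∂x∂y is 0, so the Hessian at any point is diag(E_xx, E_yy) = diag(12(-x + 1), -12y).
At (0, -2): H = diag(12, 24).
Both eigenvalues are positive, so H is positive definite: a local minimum.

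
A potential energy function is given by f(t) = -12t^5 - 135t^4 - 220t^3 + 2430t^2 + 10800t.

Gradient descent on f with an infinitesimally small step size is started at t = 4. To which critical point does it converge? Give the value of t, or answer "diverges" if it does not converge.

f'(t) = -60(t - 3)(t + 3)(t + 4)(t + 5), so f'(4) = -30240.
Gradient descent moves in the -f' direction, i.e. t is increasing.
There is no critical point above t=4, and f' keeps the same sign, so the iterate runs off to +∞.

diverges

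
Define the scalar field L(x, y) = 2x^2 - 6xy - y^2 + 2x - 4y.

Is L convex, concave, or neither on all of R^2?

neither

L is quadratic, so its Hessian is the constant matrix H = [[4, -6], [-6, -2]].
det(H) = -44, tr(H) = 2.
det(H) < 0, so H is indefinite: neither convex nor concave.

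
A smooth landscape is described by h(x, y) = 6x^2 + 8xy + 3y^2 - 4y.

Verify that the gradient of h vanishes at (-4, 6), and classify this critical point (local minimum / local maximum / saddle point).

∇h = (12x + 8y, 8x + 6y - 4); substituting (-4, 6) gives ∇h = (0, 0), so (-4, 6) is indeed a critical point.
The Hessian of h is constant: H = [[12, 8], [8, 6]].
det(H) = 12·6 − 8² = 8.
det(H) > 0 and tr(H) = 18 > 0, so H is positive definite and the point is a local minimum.

local minimum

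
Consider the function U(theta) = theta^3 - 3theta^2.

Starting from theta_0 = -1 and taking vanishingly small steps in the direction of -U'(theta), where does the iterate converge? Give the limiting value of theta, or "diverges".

diverges

U'(theta) = 3theta(theta - 2), so U'(-1) = 9.
Gradient descent moves in the -U' direction, i.e. theta is decreasing.
There is no critical point below theta=-1, and U' keeps the same sign, so the iterate runs off to −∞.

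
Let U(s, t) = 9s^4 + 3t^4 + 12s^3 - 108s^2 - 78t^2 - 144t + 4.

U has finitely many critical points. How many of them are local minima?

4

U separates as a function of s plus a function of t, so ∇U=0 decouples.
∂U/∂s = 36s(s - 2)(s + 3) = 0 at s ∈ {-3, 0, 2}; ∂U/∂t = 12(t - 4)(t + 1)(t + 3) = 0 at t ∈ {-3, -1, 4}.
The Hessian is diagonal: diag(U_ss, U_tt). Second derivatives: U_ss(-3)=540, U_ss(0)=-216, U_ss(2)=360; U_tt(-3)=168, U_tt(-1)=-120, U_tt(4)=420.
Local minima occur where both diagonal entries positive: (-3, -3), (-3, 4), (2, -3), (2, 4). Count: 4.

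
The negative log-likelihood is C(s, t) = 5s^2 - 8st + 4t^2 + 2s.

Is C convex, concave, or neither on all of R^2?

convex

C is quadratic, so its Hessian is the constant matrix H = [[10, -8], [-8, 8]].
det(H) = 16, tr(H) = 18.
det(H) > 0 and tr(H) > 0, so H is positive definite everywhere: convex.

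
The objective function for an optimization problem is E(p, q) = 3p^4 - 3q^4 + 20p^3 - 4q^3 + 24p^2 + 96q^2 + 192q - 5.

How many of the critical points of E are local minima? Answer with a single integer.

E separates as a function of p plus a function of q, so ∇E=0 decouples.
∂E/∂p = 12p(p + 1)(p + 4) = 0 at p ∈ {-4, -1, 0}; ∂E/∂q = -12(q - 4)(q + 1)(q + 4) = 0 at q ∈ {-4, -1, 4}.
The Hessian is diagonal: diag(E_pp, E_qq). Second derivatives: E_pp(-4)=144, E_pp(-1)=-36, E_pp(0)=48; E_qq(-4)=-288, E_qq(-1)=180, E_qq(4)=-480.
Local minima occur where both diagonal entries positive: (-4, -1), (0, -1). Count: 2.

2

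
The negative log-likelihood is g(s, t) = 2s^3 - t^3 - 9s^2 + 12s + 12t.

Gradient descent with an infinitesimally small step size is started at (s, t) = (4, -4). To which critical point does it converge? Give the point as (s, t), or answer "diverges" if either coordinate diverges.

g is separable, so gradient descent decouples: s follows -∂g/∂s, t follows -∂g/∂t.
∂g/∂s = 6(s - 2)(s - 1); at s=4 this is 36, so s decreases.
∂g/∂t = -3(t - 2)(t + 2); at t=-4 this is -36, so t increases.
s converges to its nearest critical value 2 (a local min of the s-part); t converges to -2. The iterate converges to (2, -2).

(2, -2)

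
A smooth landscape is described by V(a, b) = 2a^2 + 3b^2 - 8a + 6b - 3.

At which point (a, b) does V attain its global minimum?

V(a,b) separates as P(a) + Q(b) − 3, so its minimum is min P + min Q − 3.
P'(a) = 4a - 8 vanishes at a ∈ {2}; Q'(b) = 6b + 6 vanishes at b ∈ {-1}.
Local minima of P (where P''>0): P(2)=-8. Local minima of Q: Q(-1)=-3.
So the global minimum of V is P(2) + Q(-1) − 3 = -8 − 3 − 3 = -14, attained at (2, -1).

(2, -1)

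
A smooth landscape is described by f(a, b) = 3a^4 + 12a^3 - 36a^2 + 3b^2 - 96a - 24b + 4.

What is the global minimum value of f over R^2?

-236

f(a,b) separates as P(a) + Q(b) + 4, so its minimum is min P + min Q + 4.
P'(a) = 12(a - 2)(a + 1)(a + 4) vanishes at a ∈ {-4, -1, 2}; Q'(b) = 6b - 24 vanishes at b ∈ {4}.
Local minima of P (where P''>0): P(-4)=-192, P(2)=-192. Local minima of Q: Q(4)=-48.
So the global minimum of f is P(-4) + Q(4) + 4 = -192 − 48 + 4 = -236, attained at (-4, 4).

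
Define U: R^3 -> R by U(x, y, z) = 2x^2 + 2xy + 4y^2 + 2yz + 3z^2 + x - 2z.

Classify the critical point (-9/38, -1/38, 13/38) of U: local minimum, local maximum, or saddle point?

The Hessian is constant: H = [[4, 2, 0], [2, 8, 2], [0, 2, 6]].
Leading principal minors: Δ₁ = 4, Δ₂ = 28, Δ₃ = 152.
All leading minors are positive, so H is positive definite: a local minimum.

local minimum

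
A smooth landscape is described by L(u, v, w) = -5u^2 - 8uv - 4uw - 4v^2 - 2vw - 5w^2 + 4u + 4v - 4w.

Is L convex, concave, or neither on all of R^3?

concave

L is quadratic, so its Hessian is the constant matrix H = [[-10, -8, -4], [-8, -8, -2], [-4, -2, -10]].
Leading principal minors: -10, 16, -120.
Signs alternate −, +, − ⇒ H ≺ 0 ⇒ concave.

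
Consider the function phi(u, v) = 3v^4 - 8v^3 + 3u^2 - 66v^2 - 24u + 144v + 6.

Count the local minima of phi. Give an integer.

2

phi separates as a function of u plus a function of v, so ∇phi=0 decouples.
∂phi/∂u = 6(u - 4) = 0 at u ∈ {4}; ∂phi/∂v = 12(v - 4)(v - 1)(v + 3) = 0 at v ∈ {-3, 1, 4}.
The Hessian is diagonal: diag(phi_uu, phi_vv). Second derivatives: phi_uu(4)=6; phi_vv(-3)=336, phi_vv(1)=-144, phi_vv(4)=252.
Local minima occur where both diagonal entries positive: (4, -3), (4, 4). Count: 2.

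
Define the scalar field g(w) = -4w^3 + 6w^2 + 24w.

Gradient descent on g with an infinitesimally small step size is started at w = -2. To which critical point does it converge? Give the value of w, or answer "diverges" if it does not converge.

-1

g'(w) = -12(w - 2)(w + 1), so g'(-2) = -48.
Gradient descent moves in the -g' direction, i.e. w is increasing.
The nearest critical point in that direction is w = -1, where g'' = 36 > 0 (a local minimum). The iterate converges there.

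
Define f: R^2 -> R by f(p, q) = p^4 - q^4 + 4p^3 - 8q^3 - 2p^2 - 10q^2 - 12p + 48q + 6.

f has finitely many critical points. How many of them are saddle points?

5

f separates as a function of p plus a function of q, so ∇f=0 decouples.
∂f/∂p = 4(p - 1)(p + 1)(p + 3) = 0 at p ∈ {-3, -1, 1}; ∂f/∂q = -4(q - 1)(q + 3)(q + 4) = 0 at q ∈ {-4, -3, 1}.
The Hessian is diagonal: diag(f_pp, f_qq). Second derivatives: f_pp(-3)=32, f_pp(-1)=-16, f_pp(1)=32; f_qq(-4)=-20, f_qq(-3)=16, f_qq(1)=-80.
Saddle points occur where the two diagonal entries have opposite signs: (-3, -4), (-3, 1), (-1, -3), (1, -4), (1, 1). Count: 5.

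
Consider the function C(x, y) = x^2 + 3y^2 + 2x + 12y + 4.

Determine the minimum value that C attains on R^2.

C(x,y) separates as P(x) + Q(y) + 4, so its minimum is min P + min Q + 4.
P'(x) = 2x + 2 vanishes at x ∈ {-1}; Q'(y) = 6y + 12 vanishes at y ∈ {-2}.
Local minima of P (where P''>0): P(-1)=-1. Local minima of Q: Q(-2)=-12.
So the global minimum of C is P(-1) + Q(-2) + 4 = -1 − 12 + 4 = -9, attained at (-1, -2).

-9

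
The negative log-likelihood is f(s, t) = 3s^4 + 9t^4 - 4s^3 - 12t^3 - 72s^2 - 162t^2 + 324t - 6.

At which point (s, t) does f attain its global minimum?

(4, -3)

f(s,t) separates as P(s) + Q(t) − 6, so its minimum is min P + min Q − 6.
P'(s) = 12s(s - 4)(s + 3) vanishes at s ∈ {-3, 0, 4}; Q'(t) = 36(t - 3)(t - 1)(t + 3) vanishes at t ∈ {-3, 1, 3}.
Local minima of P (where P''>0): P(-3)=-297, P(4)=-640. Local minima of Q: Q(-3)=-1377, Q(3)=-81.
So the global minimum of f is P(4) + Q(-3) − 6 = -640 − 1377 − 6 = -2023, attained at (4, -3).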